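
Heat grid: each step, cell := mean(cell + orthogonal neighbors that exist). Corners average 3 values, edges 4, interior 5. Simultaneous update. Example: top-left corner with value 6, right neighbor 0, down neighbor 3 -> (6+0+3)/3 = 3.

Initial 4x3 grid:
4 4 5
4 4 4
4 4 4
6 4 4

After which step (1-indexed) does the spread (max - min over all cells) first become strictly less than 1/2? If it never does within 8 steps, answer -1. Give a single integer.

Step 1: max=14/3, min=4, spread=2/3
Step 2: max=41/9, min=65/16, spread=71/144
  -> spread < 1/2 first at step 2
Step 3: max=473/108, min=593/144, spread=113/432
Step 4: max=56057/12960, min=11923/2880, spread=4807/25920
Step 5: max=3328081/777600, min=43051853/10368000, spread=3967681/31104000
Step 6: max=198665639/46656000, min=387813923/93312000, spread=1903471/18662400
Step 7: max=11873440921/2799360000, min=23295916417/5598720000, spread=18038617/223948800
Step 8: max=710698942739/167961600000, min=1399298422403/335923200000, spread=883978523/13436928000

Answer: 2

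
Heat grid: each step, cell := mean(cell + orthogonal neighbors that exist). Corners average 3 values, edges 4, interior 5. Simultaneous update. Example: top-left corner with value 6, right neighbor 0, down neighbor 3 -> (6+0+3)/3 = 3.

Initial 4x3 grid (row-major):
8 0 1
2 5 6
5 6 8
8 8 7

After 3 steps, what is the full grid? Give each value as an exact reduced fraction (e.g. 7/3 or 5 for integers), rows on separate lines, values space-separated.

After step 1:
  10/3 7/2 7/3
  5 19/5 5
  21/4 32/5 27/4
  7 29/4 23/3
After step 2:
  71/18 389/120 65/18
  1043/240 237/50 1073/240
  473/80 589/100 1549/240
  13/2 1699/240 65/9
After step 3:
  8303/2160 27967/7200 8153/2160
  34097/7200 13613/3000 34697/7200
  13589/2400 36091/6000 43267/7200
  2339/360 96089/14400 934/135

Answer: 8303/2160 27967/7200 8153/2160
34097/7200 13613/3000 34697/7200
13589/2400 36091/6000 43267/7200
2339/360 96089/14400 934/135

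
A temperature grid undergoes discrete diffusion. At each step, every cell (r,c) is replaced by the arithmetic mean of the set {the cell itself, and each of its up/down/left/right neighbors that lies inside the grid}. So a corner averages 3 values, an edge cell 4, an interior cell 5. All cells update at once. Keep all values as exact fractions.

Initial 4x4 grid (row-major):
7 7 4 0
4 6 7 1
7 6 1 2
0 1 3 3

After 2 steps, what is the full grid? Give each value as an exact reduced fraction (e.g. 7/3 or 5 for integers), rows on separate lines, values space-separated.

After step 1:
  6 6 9/2 5/3
  6 6 19/5 5/2
  17/4 21/5 19/5 7/4
  8/3 5/2 2 8/3
After step 2:
  6 45/8 479/120 26/9
  89/16 26/5 103/25 583/240
  1027/240 83/20 311/100 643/240
  113/36 341/120 329/120 77/36

Answer: 6 45/8 479/120 26/9
89/16 26/5 103/25 583/240
1027/240 83/20 311/100 643/240
113/36 341/120 329/120 77/36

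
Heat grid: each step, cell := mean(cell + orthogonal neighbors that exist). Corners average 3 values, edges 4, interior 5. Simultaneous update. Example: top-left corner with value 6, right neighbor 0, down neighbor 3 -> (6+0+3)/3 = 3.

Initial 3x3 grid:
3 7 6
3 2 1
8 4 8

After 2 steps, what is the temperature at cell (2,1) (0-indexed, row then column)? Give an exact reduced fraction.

Answer: 547/120

Derivation:
Step 1: cell (2,1) = 11/2
Step 2: cell (2,1) = 547/120
Full grid after step 2:
  77/18 169/40 161/36
  251/60 433/100 333/80
  29/6 547/120 169/36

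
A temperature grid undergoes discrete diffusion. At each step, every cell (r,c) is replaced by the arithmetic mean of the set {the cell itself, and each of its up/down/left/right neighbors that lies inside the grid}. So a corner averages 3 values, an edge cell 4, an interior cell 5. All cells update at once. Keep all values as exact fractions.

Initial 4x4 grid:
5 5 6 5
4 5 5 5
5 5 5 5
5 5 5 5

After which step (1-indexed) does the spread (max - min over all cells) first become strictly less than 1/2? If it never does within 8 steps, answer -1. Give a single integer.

Step 1: max=16/3, min=14/3, spread=2/3
Step 2: max=631/120, min=569/120, spread=31/60
Step 3: max=5611/1080, min=5833/1200, spread=3613/10800
  -> spread < 1/2 first at step 3
Step 4: max=33293/6480, min=527849/108000, spread=81103/324000
Step 5: max=4975891/972000, min=5307103/1080000, spread=1994983/9720000
Step 6: max=29695013/5832000, min=47946413/9720000, spread=2317913/14580000
Step 7: max=4441159531/874800000, min=4803196723/972000000, spread=1182824803/8748000000
Step 8: max=26567609693/5248800000, min=43295000933/8748000000, spread=1476522833/13122000000

Answer: 3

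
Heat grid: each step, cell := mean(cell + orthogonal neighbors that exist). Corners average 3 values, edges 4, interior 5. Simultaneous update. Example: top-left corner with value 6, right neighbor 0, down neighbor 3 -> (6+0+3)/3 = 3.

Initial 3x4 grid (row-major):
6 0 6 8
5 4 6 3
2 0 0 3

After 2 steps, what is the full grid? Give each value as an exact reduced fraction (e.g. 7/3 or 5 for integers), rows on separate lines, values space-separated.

After step 1:
  11/3 4 5 17/3
  17/4 3 19/5 5
  7/3 3/2 9/4 2
After step 2:
  143/36 47/12 277/60 47/9
  53/16 331/100 381/100 247/60
  97/36 109/48 191/80 37/12

Answer: 143/36 47/12 277/60 47/9
53/16 331/100 381/100 247/60
97/36 109/48 191/80 37/12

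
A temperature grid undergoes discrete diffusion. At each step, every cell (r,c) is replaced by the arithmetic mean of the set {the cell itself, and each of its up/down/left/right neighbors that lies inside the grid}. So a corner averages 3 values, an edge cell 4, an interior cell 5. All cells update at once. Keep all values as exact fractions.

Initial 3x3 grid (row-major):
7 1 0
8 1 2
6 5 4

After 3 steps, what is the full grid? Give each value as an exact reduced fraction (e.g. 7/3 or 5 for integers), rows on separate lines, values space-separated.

Answer: 8999/2160 44653/14400 427/180
32689/7200 10993/3000 38303/14400
5317/1080 1211/300 7159/2160

Derivation:
After step 1:
  16/3 9/4 1
  11/2 17/5 7/4
  19/3 4 11/3
After step 2:
  157/36 719/240 5/3
  617/120 169/50 589/240
  95/18 87/20 113/36
After step 3:
  8999/2160 44653/14400 427/180
  32689/7200 10993/3000 38303/14400
  5317/1080 1211/300 7159/2160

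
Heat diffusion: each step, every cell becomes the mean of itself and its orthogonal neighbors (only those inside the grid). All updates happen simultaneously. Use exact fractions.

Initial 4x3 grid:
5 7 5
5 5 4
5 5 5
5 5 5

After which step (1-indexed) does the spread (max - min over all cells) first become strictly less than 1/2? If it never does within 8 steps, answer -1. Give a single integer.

Answer: 3

Derivation:
Step 1: max=17/3, min=19/4, spread=11/12
Step 2: max=217/40, min=39/8, spread=11/20
Step 3: max=5771/1080, min=355/72, spread=223/540
  -> spread < 1/2 first at step 3
Step 4: max=341107/64800, min=53477/10800, spread=4049/12960
Step 5: max=20329193/3888000, min=1609619/324000, spread=202753/777600
Step 6: max=1211992207/233280000, min=24246559/4860000, spread=385259/1866240
Step 7: max=72426212813/13996800000, min=1459376981/291600000, spread=95044709/559872000
Step 8: max=4330706610967/839808000000, min=87823966429/17496000000, spread=921249779/6718464000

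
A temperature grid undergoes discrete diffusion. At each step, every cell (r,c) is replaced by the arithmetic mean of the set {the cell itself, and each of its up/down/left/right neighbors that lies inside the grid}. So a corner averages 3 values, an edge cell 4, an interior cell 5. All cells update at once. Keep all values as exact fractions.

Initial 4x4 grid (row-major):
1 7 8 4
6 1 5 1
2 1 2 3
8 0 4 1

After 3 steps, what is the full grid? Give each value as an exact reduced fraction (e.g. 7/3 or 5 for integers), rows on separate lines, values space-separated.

Answer: 223/54 28981/7200 31829/7200 8789/2160
24391/7200 5617/1500 20279/6000 12877/3600
24167/7200 16361/6000 4387/1500 9113/3600
6347/2160 10621/3600 8393/3600 133/54

Derivation:
After step 1:
  14/3 17/4 6 13/3
  5/2 4 17/5 13/4
  17/4 6/5 3 7/4
  10/3 13/4 7/4 8/3
After step 2:
  137/36 227/48 1079/240 163/36
  185/48 307/100 393/100 191/60
  677/240 157/50 111/50 8/3
  65/18 143/60 8/3 37/18
After step 3:
  223/54 28981/7200 31829/7200 8789/2160
  24391/7200 5617/1500 20279/6000 12877/3600
  24167/7200 16361/6000 4387/1500 9113/3600
  6347/2160 10621/3600 8393/3600 133/54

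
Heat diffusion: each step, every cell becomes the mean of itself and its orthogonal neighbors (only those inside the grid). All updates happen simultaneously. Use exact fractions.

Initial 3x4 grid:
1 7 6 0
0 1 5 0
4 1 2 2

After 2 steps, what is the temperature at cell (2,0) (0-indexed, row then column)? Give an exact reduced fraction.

Step 1: cell (2,0) = 5/3
Step 2: cell (2,0) = 31/18
Full grid after step 2:
  95/36 823/240 261/80 11/4
  259/120 257/100 287/100 473/240
  31/18 269/120 259/120 67/36

Answer: 31/18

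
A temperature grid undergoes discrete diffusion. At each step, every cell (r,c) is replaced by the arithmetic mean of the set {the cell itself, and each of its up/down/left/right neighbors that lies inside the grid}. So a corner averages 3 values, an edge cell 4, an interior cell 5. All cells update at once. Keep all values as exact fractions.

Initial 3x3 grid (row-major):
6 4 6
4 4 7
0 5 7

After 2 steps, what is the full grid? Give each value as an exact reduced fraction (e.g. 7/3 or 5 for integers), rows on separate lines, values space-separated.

After step 1:
  14/3 5 17/3
  7/2 24/5 6
  3 4 19/3
After step 2:
  79/18 151/30 50/9
  479/120 233/50 57/10
  7/2 68/15 49/9

Answer: 79/18 151/30 50/9
479/120 233/50 57/10
7/2 68/15 49/9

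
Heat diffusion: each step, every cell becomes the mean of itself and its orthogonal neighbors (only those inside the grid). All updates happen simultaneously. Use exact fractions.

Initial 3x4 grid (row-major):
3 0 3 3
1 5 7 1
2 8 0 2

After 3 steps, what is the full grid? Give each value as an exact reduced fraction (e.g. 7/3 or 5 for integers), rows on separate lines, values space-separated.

After step 1:
  4/3 11/4 13/4 7/3
  11/4 21/5 16/5 13/4
  11/3 15/4 17/4 1
After step 2:
  41/18 173/60 173/60 53/18
  239/80 333/100 363/100 587/240
  61/18 119/30 61/20 17/6
After step 3:
  5867/2160 10237/3600 11107/3600 5957/2160
  14381/4800 6719/2000 18407/6000 42673/14400
  7447/2160 6181/1800 337/100 1999/720

Answer: 5867/2160 10237/3600 11107/3600 5957/2160
14381/4800 6719/2000 18407/6000 42673/14400
7447/2160 6181/1800 337/100 1999/720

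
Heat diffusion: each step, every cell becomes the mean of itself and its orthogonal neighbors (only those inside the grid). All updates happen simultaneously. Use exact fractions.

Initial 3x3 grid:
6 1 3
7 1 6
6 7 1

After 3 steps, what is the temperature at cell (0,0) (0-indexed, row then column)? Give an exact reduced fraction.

Answer: 9439/2160

Derivation:
Step 1: cell (0,0) = 14/3
Step 2: cell (0,0) = 149/36
Step 3: cell (0,0) = 9439/2160
Full grid after step 3:
  9439/2160 17521/4800 3787/1080
  4093/900 25631/6000 17021/4800
  10939/2160 62863/14400 4457/1080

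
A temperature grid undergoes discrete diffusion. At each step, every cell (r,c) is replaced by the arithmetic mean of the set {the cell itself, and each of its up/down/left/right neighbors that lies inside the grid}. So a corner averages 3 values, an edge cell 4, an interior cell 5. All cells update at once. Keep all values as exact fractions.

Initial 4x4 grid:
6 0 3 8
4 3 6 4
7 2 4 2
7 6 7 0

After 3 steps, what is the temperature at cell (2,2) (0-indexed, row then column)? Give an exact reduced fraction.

Answer: 8117/2000

Derivation:
Step 1: cell (2,2) = 21/5
Step 2: cell (2,2) = 387/100
Step 3: cell (2,2) = 8117/2000
Full grid after step 3:
  1621/432 27209/7200 9779/2400 69/16
  15307/3600 23843/6000 8011/2000 104/25
  17543/3600 27169/6000 8117/2000 373/100
  11659/2160 35251/7200 9937/2400 893/240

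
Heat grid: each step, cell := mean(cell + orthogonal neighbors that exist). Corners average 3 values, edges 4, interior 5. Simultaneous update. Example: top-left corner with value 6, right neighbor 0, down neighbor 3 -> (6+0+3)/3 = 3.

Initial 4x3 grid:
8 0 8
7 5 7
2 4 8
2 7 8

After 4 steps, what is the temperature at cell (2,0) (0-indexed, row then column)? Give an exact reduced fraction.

Step 1: cell (2,0) = 15/4
Step 2: cell (2,0) = 1087/240
Step 3: cell (2,0) = 33433/7200
Step 4: cell (2,0) = 1070611/216000
Full grid after step 4:
  73649/14400 506071/96000 80749/14400
  357217/72000 647587/120000 408967/72000
  1070611/216000 1921861/360000 1276861/216000
  635441/129600 4694579/864000 759941/129600

Answer: 1070611/216000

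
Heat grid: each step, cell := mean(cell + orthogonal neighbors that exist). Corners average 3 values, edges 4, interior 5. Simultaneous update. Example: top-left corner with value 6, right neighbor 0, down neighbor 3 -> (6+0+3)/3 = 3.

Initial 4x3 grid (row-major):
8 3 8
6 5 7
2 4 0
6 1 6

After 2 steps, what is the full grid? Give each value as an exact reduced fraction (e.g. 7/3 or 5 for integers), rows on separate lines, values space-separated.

After step 1:
  17/3 6 6
  21/4 5 5
  9/2 12/5 17/4
  3 17/4 7/3
After step 2:
  203/36 17/3 17/3
  245/48 473/100 81/16
  303/80 102/25 839/240
  47/12 719/240 65/18

Answer: 203/36 17/3 17/3
245/48 473/100 81/16
303/80 102/25 839/240
47/12 719/240 65/18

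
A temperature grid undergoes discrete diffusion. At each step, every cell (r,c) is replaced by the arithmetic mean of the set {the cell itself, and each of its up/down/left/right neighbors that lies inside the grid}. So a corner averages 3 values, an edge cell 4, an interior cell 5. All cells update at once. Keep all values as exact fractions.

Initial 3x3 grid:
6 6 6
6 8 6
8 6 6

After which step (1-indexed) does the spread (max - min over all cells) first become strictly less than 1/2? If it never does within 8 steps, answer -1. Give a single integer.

Step 1: max=7, min=6, spread=1
Step 2: max=62/9, min=249/40, spread=239/360
Step 3: max=23927/3600, min=1127/180, spread=1387/3600
  -> spread < 1/2 first at step 3
Step 4: max=107641/16200, min=68869/10800, spread=347/1296
Step 5: max=6386477/972000, min=4135943/648000, spread=2921/15552
Step 6: max=382346269/58320000, min=249770221/38880000, spread=24611/186624
Step 7: max=22846887593/3499200000, min=15015290687/2332800000, spread=207329/2239488
Step 8: max=1368556475521/209952000000, min=903273926389/139968000000, spread=1746635/26873856

Answer: 3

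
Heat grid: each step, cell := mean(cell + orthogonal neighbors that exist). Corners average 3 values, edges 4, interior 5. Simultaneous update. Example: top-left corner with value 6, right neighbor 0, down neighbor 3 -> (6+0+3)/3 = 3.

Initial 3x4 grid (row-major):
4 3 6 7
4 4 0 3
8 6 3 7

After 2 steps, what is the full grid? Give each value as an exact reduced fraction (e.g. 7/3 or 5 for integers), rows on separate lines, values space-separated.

After step 1:
  11/3 17/4 4 16/3
  5 17/5 16/5 17/4
  6 21/4 4 13/3
After step 2:
  155/36 919/240 1007/240 163/36
  271/60 211/50 377/100 1027/240
  65/12 373/80 1007/240 151/36

Answer: 155/36 919/240 1007/240 163/36
271/60 211/50 377/100 1027/240
65/12 373/80 1007/240 151/36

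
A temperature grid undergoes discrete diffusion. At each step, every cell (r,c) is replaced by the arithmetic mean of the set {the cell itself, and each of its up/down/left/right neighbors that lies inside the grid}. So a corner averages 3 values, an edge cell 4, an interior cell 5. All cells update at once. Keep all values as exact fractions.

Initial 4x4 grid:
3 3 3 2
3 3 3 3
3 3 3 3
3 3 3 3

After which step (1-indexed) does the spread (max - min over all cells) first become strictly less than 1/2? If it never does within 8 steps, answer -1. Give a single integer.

Step 1: max=3, min=8/3, spread=1/3
  -> spread < 1/2 first at step 1
Step 2: max=3, min=49/18, spread=5/18
Step 3: max=3, min=607/216, spread=41/216
Step 4: max=3, min=18397/6480, spread=1043/6480
Step 5: max=3, min=557647/194400, spread=25553/194400
Step 6: max=53921/18000, min=16824541/5832000, spread=645863/5832000
Step 7: max=359029/120000, min=507238309/174960000, spread=16225973/174960000
Step 8: max=161299/54000, min=15268922017/5248800000, spread=409340783/5248800000

Answer: 1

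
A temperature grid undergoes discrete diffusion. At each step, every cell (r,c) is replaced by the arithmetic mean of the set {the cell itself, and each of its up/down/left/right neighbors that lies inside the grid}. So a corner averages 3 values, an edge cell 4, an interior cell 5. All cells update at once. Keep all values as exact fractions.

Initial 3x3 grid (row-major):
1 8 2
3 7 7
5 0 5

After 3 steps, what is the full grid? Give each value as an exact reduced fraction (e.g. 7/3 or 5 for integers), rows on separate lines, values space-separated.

After step 1:
  4 9/2 17/3
  4 5 21/4
  8/3 17/4 4
After step 2:
  25/6 115/24 185/36
  47/12 23/5 239/48
  131/36 191/48 9/2
After step 3:
  103/24 6731/1440 2147/432
  1469/360 334/75 13837/2880
  1661/432 12037/2880 323/72

Answer: 103/24 6731/1440 2147/432
1469/360 334/75 13837/2880
1661/432 12037/2880 323/72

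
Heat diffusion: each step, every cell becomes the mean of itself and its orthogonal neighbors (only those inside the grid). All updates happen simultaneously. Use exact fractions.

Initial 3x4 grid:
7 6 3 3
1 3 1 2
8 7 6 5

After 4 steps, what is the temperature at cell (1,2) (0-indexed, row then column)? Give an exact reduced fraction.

Answer: 459439/120000

Derivation:
Step 1: cell (1,2) = 3
Step 2: cell (1,2) = 347/100
Step 3: cell (1,2) = 3803/1000
Step 4: cell (1,2) = 459439/120000
Full grid after step 4:
  578357/129600 110489/27000 24611/6750 431897/129600
  1330631/288000 523939/120000 459439/120000 1024151/288000
  627907/129600 986537/216000 902177/216000 495547/129600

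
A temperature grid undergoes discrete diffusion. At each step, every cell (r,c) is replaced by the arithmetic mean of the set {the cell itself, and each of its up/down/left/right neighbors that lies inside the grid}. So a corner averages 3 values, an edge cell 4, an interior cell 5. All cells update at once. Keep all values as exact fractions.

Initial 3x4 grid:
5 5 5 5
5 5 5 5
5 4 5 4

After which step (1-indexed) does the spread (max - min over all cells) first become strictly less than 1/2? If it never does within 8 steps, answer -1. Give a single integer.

Step 1: max=5, min=9/2, spread=1/2
Step 2: max=5, min=167/36, spread=13/36
  -> spread < 1/2 first at step 2
Step 3: max=993/200, min=33943/7200, spread=361/1440
Step 4: max=26639/5400, min=616031/129600, spread=4661/25920
Step 5: max=10603379/2160000, min=31001137/6480000, spread=809/6480
Step 6: max=95164699/19440000, min=2238709601/466560000, spread=1809727/18662400
Step 7: max=711799427/145800000, min=134723552059/27993600000, spread=77677517/1119744000
Step 8: max=56860933549/11664000000, min=8096181605681/1679616000000, spread=734342603/13436928000

Answer: 2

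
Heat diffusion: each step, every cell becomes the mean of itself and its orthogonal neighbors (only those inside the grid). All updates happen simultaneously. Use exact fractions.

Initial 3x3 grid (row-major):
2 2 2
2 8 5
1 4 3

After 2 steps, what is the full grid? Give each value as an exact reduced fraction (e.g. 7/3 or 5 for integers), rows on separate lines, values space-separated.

Answer: 35/12 127/40 11/3
707/240 389/100 157/40
115/36 109/30 25/6

Derivation:
After step 1:
  2 7/2 3
  13/4 21/5 9/2
  7/3 4 4
After step 2:
  35/12 127/40 11/3
  707/240 389/100 157/40
  115/36 109/30 25/6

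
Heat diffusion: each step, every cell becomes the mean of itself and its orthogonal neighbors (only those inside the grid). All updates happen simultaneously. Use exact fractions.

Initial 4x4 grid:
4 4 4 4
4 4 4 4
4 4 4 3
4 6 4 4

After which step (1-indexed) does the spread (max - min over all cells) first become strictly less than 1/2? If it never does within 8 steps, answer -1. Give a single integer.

Step 1: max=14/3, min=11/3, spread=1
Step 2: max=271/60, min=449/120, spread=31/40
Step 3: max=2371/540, min=4633/1200, spread=5723/10800
Step 4: max=69553/16200, min=42293/10800, spread=12227/32400
  -> spread < 1/2 first at step 4
Step 5: max=2071267/486000, min=849923/216000, spread=635761/1944000
Step 6: max=15369679/3645000, min=1534211/388800, spread=7891607/29160000
Step 7: max=1833356611/437400000, min=46229651/11664000, spread=199489397/874800000
Step 8: max=27336341339/6561000000, min=34772580623/8748000000, spread=5027623487/26244000000

Answer: 4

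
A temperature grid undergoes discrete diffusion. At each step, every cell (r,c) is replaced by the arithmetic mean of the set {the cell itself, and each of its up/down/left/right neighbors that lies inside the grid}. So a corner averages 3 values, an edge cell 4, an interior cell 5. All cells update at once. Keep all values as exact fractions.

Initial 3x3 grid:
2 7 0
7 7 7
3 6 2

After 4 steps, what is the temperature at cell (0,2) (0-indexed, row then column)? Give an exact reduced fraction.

Answer: 76897/16200

Derivation:
Step 1: cell (0,2) = 14/3
Step 2: cell (0,2) = 38/9
Step 3: cell (0,2) = 2617/540
Step 4: cell (0,2) = 76897/16200
Full grid after step 4:
  642001/129600 14959/3000 76897/16200
  4454317/864000 1763029/360000 1065673/216000
  654451/129600 2202721/432000 34957/7200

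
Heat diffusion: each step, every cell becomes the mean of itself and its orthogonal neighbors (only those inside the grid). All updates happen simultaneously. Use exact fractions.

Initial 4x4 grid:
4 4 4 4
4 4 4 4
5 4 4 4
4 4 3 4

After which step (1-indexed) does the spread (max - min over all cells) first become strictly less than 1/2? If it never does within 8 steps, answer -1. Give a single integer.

Answer: 3

Derivation:
Step 1: max=13/3, min=11/3, spread=2/3
Step 2: max=511/120, min=449/120, spread=31/60
Step 3: max=4967/1200, min=4109/1080, spread=3613/10800
  -> spread < 1/2 first at step 3
Step 4: max=444151/108000, min=25027/6480, spread=81103/324000
Step 5: max=4412897/1080000, min=3772109/972000, spread=1994983/9720000
Step 6: max=39533587/9720000, min=22792987/5832000, spread=2317913/14580000
Step 7: max=3944803277/972000000, min=3432040469/874800000, spread=1182824803/8748000000
Step 8: max=35436999067/8748000000, min=20671590307/5248800000, spread=1476522833/13122000000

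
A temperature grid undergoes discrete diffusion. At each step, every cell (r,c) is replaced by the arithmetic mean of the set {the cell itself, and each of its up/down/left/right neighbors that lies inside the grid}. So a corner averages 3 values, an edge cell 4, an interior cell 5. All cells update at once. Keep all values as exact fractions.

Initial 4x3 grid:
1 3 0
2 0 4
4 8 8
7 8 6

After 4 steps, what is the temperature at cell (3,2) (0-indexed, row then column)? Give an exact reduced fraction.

Answer: 31651/5184

Derivation:
Step 1: cell (3,2) = 22/3
Step 2: cell (3,2) = 253/36
Step 3: cell (3,2) = 13871/2160
Step 4: cell (3,2) = 31651/5184
Full grid after step 4:
  607/240 115831/43200 18419/6480
  4151/1200 31591/9000 82943/21600
  5131/1080 366553/72000 22309/4320
  29707/5184 205543/34560 31651/5184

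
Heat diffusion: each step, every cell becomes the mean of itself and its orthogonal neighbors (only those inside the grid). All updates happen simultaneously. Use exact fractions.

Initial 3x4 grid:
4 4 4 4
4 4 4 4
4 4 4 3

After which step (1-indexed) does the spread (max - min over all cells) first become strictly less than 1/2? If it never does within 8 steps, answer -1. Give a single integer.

Step 1: max=4, min=11/3, spread=1/3
  -> spread < 1/2 first at step 1
Step 2: max=4, min=67/18, spread=5/18
Step 3: max=4, min=823/216, spread=41/216
Step 4: max=4, min=99463/25920, spread=4217/25920
Step 5: max=28721/7200, min=6011651/1555200, spread=38417/311040
Step 6: max=573403/144000, min=362047789/93312000, spread=1903471/18662400
Step 7: max=17164241/4320000, min=21793890911/5598720000, spread=18038617/223948800
Step 8: max=1542273241/388800000, min=1310424617149/335923200000, spread=883978523/13436928000

Answer: 1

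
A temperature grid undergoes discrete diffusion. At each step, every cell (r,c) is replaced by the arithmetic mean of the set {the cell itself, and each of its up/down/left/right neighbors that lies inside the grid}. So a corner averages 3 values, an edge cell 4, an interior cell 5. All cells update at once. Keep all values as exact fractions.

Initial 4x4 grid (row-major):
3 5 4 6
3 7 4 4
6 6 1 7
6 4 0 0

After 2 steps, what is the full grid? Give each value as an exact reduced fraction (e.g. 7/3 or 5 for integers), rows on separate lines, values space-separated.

Answer: 79/18 109/24 109/24 44/9
14/3 233/50 113/25 203/48
151/30 453/100 333/100 851/240
175/36 923/240 671/240 79/36

Derivation:
After step 1:
  11/3 19/4 19/4 14/3
  19/4 5 4 21/4
  21/4 24/5 18/5 3
  16/3 4 5/4 7/3
After step 2:
  79/18 109/24 109/24 44/9
  14/3 233/50 113/25 203/48
  151/30 453/100 333/100 851/240
  175/36 923/240 671/240 79/36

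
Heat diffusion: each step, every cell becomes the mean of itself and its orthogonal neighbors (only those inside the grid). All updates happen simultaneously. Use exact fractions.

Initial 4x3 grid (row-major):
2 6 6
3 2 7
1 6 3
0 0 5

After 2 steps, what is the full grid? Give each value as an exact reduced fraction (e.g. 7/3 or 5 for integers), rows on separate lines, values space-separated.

Answer: 29/9 47/10 89/18
389/120 177/50 1253/240
217/120 177/50 889/240
67/36 163/80 32/9

Derivation:
After step 1:
  11/3 4 19/3
  2 24/5 9/2
  5/2 12/5 21/4
  1/3 11/4 8/3
After step 2:
  29/9 47/10 89/18
  389/120 177/50 1253/240
  217/120 177/50 889/240
  67/36 163/80 32/9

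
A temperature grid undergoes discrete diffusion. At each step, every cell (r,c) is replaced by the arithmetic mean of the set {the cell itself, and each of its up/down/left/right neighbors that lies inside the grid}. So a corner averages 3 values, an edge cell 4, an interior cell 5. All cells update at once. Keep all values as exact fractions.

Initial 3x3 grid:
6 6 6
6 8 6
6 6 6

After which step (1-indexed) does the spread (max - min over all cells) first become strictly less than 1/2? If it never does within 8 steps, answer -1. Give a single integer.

Answer: 2

Derivation:
Step 1: max=13/2, min=6, spread=1/2
Step 2: max=162/25, min=249/40, spread=51/200
  -> spread < 1/2 first at step 2
Step 3: max=15223/2400, min=1127/180, spread=589/7200
Step 4: max=94943/15000, min=905081/144000, spread=31859/720000
Step 5: max=54531607/8640000, min=5664721/900000, spread=751427/43200000
Step 6: max=340634687/54000000, min=3265463129/518400000, spread=23149331/2592000000
Step 7: max=196106654263/31104000000, min=20414931889/3240000000, spread=616540643/155520000000
Step 8: max=1225512453983/194400000000, min=11761372008761/1866240000000, spread=17737747379/9331200000000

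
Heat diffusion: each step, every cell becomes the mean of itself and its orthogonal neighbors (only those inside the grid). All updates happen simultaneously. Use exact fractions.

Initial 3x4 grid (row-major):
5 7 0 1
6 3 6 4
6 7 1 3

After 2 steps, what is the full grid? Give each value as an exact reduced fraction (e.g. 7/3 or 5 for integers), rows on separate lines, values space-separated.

After step 1:
  6 15/4 7/2 5/3
  5 29/5 14/5 7/2
  19/3 17/4 17/4 8/3
After step 2:
  59/12 381/80 703/240 26/9
  347/60 108/25 397/100 319/120
  187/36 619/120 419/120 125/36

Answer: 59/12 381/80 703/240 26/9
347/60 108/25 397/100 319/120
187/36 619/120 419/120 125/36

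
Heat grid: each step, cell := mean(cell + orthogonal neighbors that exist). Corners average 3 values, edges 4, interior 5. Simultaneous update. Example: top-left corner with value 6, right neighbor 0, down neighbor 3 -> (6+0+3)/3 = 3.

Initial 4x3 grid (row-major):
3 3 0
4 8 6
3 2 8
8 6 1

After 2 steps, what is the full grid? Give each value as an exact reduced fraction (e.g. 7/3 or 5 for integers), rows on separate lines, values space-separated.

After step 1:
  10/3 7/2 3
  9/2 23/5 11/2
  17/4 27/5 17/4
  17/3 17/4 5
After step 2:
  34/9 433/120 4
  1001/240 47/10 347/80
  1189/240 91/20 403/80
  85/18 1219/240 9/2

Answer: 34/9 433/120 4
1001/240 47/10 347/80
1189/240 91/20 403/80
85/18 1219/240 9/2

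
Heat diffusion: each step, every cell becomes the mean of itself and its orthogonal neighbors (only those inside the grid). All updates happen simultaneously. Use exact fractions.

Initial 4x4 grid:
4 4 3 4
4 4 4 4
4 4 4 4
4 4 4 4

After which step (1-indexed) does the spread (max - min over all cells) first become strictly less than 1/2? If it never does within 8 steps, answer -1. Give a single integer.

Answer: 1

Derivation:
Step 1: max=4, min=11/3, spread=1/3
  -> spread < 1/2 first at step 1
Step 2: max=4, min=449/120, spread=31/120
Step 3: max=4, min=4109/1080, spread=211/1080
Step 4: max=4, min=415157/108000, spread=16843/108000
Step 5: max=35921/9000, min=3749357/972000, spread=130111/972000
Step 6: max=2152841/540000, min=112997633/29160000, spread=3255781/29160000
Step 7: max=2148893/540000, min=3398846309/874800000, spread=82360351/874800000
Step 8: max=386293559/97200000, min=102224683109/26244000000, spread=2074577821/26244000000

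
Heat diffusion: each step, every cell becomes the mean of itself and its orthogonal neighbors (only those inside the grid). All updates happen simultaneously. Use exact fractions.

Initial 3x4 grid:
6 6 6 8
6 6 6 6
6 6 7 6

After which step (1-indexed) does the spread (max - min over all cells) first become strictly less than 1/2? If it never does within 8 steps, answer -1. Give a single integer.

Step 1: max=20/3, min=6, spread=2/3
Step 2: max=59/9, min=6, spread=5/9
Step 3: max=1739/270, min=145/24, spread=431/1080
  -> spread < 1/2 first at step 3
Step 4: max=414217/64800, min=54631/9000, spread=104369/324000
Step 5: max=24700373/3888000, min=822641/135000, spread=5041561/19440000
Step 6: max=1475897527/233280000, min=198095701/32400000, spread=248042399/1166400000
Step 7: max=88261941293/13996800000, min=5959204267/972000000, spread=12246999241/69984000000
Step 8: max=5282319899287/839808000000, min=716788679731/116640000000, spread=607207026119/4199040000000

Answer: 3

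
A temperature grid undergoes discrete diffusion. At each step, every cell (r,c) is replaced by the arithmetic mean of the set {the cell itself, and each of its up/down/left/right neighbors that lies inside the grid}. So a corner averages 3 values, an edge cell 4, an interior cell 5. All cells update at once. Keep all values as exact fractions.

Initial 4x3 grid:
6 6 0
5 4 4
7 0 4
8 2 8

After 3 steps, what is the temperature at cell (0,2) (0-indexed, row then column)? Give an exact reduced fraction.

Answer: 503/135

Derivation:
Step 1: cell (0,2) = 10/3
Step 2: cell (0,2) = 31/9
Step 3: cell (0,2) = 503/135
Full grid after step 3:
  5129/1080 104/25 503/135
  16991/3600 4161/1000 826/225
  17171/3600 6389/1500 7123/1800
  2611/540 32657/7200 4577/1080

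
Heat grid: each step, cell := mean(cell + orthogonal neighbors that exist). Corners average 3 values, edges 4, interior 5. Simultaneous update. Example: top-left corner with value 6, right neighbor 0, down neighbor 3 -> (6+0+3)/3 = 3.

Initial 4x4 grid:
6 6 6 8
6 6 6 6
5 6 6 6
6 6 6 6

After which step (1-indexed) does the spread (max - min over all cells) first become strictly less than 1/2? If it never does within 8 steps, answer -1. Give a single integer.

Answer: 4

Derivation:
Step 1: max=20/3, min=17/3, spread=1
Step 2: max=59/9, min=689/120, spread=293/360
Step 3: max=689/108, min=6269/1080, spread=23/40
Step 4: max=20483/3240, min=631157/108000, spread=154829/324000
  -> spread < 1/2 first at step 4
Step 5: max=3039499/486000, min=5693357/972000, spread=1587/4000
Step 6: max=45322001/7290000, min=171573593/29160000, spread=39977/120000
Step 7: max=540722357/87480000, min=5162603489/874800000, spread=1006667/3600000
Step 8: max=4039051019/656100000, min=155394055109/26244000000, spread=25382657/108000000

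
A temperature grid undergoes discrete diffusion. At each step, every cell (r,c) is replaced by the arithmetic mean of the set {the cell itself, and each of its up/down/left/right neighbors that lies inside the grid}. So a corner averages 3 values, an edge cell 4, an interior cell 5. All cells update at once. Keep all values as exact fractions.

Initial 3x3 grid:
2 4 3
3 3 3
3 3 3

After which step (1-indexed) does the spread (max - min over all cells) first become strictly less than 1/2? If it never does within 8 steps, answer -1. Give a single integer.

Answer: 2

Derivation:
Step 1: max=10/3, min=11/4, spread=7/12
Step 2: max=47/15, min=35/12, spread=13/60
  -> spread < 1/2 first at step 2
Step 3: max=422/135, min=14173/4800, spread=7483/43200
Step 4: max=332221/108000, min=128543/43200, spread=21727/216000
Step 5: max=2983711/972000, min=17277319/5760000, spread=10906147/155520000
Step 6: max=356120059/116640000, min=467265287/155520000, spread=36295/746496
Step 7: max=5333315837/1749600000, min=28125837589/9331200000, spread=305773/8957952
Step 8: max=1277320579381/419904000000, min=1689677694383/559872000000, spread=2575951/107495424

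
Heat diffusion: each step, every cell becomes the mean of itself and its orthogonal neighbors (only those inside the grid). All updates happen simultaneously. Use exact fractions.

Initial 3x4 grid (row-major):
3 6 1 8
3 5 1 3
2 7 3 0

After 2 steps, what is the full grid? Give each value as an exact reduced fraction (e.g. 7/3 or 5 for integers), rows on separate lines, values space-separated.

Answer: 11/3 323/80 287/80 11/3
313/80 73/20 67/20 29/10
23/6 77/20 29/10 31/12

Derivation:
After step 1:
  4 15/4 4 4
  13/4 22/5 13/5 3
  4 17/4 11/4 2
After step 2:
  11/3 323/80 287/80 11/3
  313/80 73/20 67/20 29/10
  23/6 77/20 29/10 31/12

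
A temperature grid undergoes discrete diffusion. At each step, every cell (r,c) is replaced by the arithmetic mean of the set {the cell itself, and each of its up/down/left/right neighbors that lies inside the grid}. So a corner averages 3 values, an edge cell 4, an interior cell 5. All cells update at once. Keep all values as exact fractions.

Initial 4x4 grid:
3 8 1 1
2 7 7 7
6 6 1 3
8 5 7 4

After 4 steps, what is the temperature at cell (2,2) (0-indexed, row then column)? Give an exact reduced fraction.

Answer: 212533/45000

Derivation:
Step 1: cell (2,2) = 24/5
Step 2: cell (2,2) = 112/25
Step 3: cell (2,2) = 3653/750
Step 4: cell (2,2) = 212533/45000
Full grid after step 4:
  38917/8100 510919/108000 17541/4000 91633/21600
  550009/108000 175/36 277459/60000 306833/72000
  575869/108000 942563/180000 212533/45000 971851/216000
  361553/64800 1145273/216000 1070281/216000 73771/16200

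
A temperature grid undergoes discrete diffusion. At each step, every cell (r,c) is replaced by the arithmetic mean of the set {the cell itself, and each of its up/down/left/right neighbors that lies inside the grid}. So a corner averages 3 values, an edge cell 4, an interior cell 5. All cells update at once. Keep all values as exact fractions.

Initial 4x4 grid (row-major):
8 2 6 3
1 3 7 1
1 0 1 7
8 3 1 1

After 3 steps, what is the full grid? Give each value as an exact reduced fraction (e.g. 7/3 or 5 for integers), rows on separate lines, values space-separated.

After step 1:
  11/3 19/4 9/2 10/3
  13/4 13/5 18/5 9/2
  5/2 8/5 16/5 5/2
  4 3 3/2 3
After step 2:
  35/9 931/240 971/240 37/9
  721/240 79/25 92/25 209/60
  227/80 129/50 62/25 33/10
  19/6 101/40 107/40 7/3
After step 3:
  1939/540 26953/7200 28289/7200 8381/2160
  23203/7200 4891/1500 20219/6000 13117/3600
  6953/2400 5433/2000 2943/1000 3479/1200
  2047/720 821/300 751/300 997/360

Answer: 1939/540 26953/7200 28289/7200 8381/2160
23203/7200 4891/1500 20219/6000 13117/3600
6953/2400 5433/2000 2943/1000 3479/1200
2047/720 821/300 751/300 997/360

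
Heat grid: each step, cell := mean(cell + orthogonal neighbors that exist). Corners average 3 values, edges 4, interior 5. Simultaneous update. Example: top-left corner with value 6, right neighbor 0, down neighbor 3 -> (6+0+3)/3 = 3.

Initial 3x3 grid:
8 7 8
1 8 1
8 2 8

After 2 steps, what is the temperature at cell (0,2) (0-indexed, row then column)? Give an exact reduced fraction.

Step 1: cell (0,2) = 16/3
Step 2: cell (0,2) = 58/9
Full grid after step 2:
  58/9 1333/240 58/9
  381/80 611/100 381/80
  197/36 529/120 197/36

Answer: 58/9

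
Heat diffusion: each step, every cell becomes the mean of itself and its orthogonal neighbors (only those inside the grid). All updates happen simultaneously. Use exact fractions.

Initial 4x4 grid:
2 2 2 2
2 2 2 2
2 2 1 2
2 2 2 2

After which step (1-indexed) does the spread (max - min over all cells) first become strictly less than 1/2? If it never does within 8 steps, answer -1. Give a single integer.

Answer: 1

Derivation:
Step 1: max=2, min=7/4, spread=1/4
  -> spread < 1/2 first at step 1
Step 2: max=2, min=89/50, spread=11/50
Step 3: max=2, min=4433/2400, spread=367/2400
Step 4: max=1187/600, min=20029/10800, spread=1337/10800
Step 5: max=35531/18000, min=606331/324000, spread=33227/324000
Step 6: max=211951/108000, min=18225673/9720000, spread=849917/9720000
Step 7: max=3171467/1620000, min=549485653/291600000, spread=21378407/291600000
Step 8: max=948311657/486000000, min=16529537629/8748000000, spread=540072197/8748000000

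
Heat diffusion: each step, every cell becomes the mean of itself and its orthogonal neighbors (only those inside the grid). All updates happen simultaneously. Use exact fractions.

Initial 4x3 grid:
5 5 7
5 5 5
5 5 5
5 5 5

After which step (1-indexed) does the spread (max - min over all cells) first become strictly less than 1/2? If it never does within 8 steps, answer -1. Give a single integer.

Step 1: max=17/3, min=5, spread=2/3
Step 2: max=50/9, min=5, spread=5/9
Step 3: max=581/108, min=5, spread=41/108
  -> spread < 1/2 first at step 3
Step 4: max=69017/12960, min=5, spread=4217/12960
Step 5: max=4097149/777600, min=18079/3600, spread=38417/155520
Step 6: max=244480211/46656000, min=362597/72000, spread=1903471/9331200
Step 7: max=14597789089/2799360000, min=10915759/2160000, spread=18038617/111974400
Step 8: max=873076182851/167961600000, min=984926759/194400000, spread=883978523/6718464000

Answer: 3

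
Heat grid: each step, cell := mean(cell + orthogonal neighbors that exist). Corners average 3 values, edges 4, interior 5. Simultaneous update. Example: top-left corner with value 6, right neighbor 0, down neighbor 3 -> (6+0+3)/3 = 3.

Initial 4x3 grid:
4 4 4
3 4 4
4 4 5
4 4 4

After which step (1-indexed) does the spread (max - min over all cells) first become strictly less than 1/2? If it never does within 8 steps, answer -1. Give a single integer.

Step 1: max=13/3, min=11/3, spread=2/3
Step 2: max=511/120, min=449/120, spread=31/60
Step 3: max=4531/1080, min=4109/1080, spread=211/540
  -> spread < 1/2 first at step 3
Step 4: max=26759/6480, min=25081/6480, spread=839/3240
Step 5: max=199763/48600, min=189037/48600, spread=5363/24300
Step 6: max=4759459/1166400, min=4571741/1166400, spread=93859/583200
Step 7: max=284504723/69984000, min=275367277/69984000, spread=4568723/34992000
Step 8: max=680233849/167961600, min=663458951/167961600, spread=8387449/83980800

Answer: 3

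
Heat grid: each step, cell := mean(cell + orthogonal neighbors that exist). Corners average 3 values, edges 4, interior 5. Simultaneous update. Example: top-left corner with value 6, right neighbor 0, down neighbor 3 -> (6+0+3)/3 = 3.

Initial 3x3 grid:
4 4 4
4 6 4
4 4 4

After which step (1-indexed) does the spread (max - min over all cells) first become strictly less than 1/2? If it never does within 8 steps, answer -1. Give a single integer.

Answer: 2

Derivation:
Step 1: max=9/2, min=4, spread=1/2
Step 2: max=112/25, min=169/40, spread=51/200
  -> spread < 1/2 first at step 2
Step 3: max=10423/2400, min=767/180, spread=589/7200
Step 4: max=64943/15000, min=617081/144000, spread=31859/720000
Step 5: max=37251607/8640000, min=3864721/900000, spread=751427/43200000
Step 6: max=232634687/54000000, min=2228663129/518400000, spread=23149331/2592000000
Step 7: max=133898654263/31104000000, min=13934931889/3240000000, spread=616540643/155520000000
Step 8: max=836712453983/194400000000, min=8028892008761/1866240000000, spread=17737747379/9331200000000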